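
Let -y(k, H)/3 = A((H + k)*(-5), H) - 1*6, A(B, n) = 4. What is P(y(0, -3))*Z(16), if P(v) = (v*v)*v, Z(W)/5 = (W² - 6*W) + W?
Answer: 190080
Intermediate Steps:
Z(W) = -25*W + 5*W² (Z(W) = 5*((W² - 6*W) + W) = 5*(W² - 5*W) = -25*W + 5*W²)
y(k, H) = 6 (y(k, H) = -3*(4 - 1*6) = -3*(4 - 6) = -3*(-2) = 6)
P(v) = v³ (P(v) = v²*v = v³)
P(y(0, -3))*Z(16) = 6³*(5*16*(-5 + 16)) = 216*(5*16*11) = 216*880 = 190080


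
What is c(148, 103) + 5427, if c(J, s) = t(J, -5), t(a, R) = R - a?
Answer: 5274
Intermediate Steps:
c(J, s) = -5 - J
c(148, 103) + 5427 = (-5 - 1*148) + 5427 = (-5 - 148) + 5427 = -153 + 5427 = 5274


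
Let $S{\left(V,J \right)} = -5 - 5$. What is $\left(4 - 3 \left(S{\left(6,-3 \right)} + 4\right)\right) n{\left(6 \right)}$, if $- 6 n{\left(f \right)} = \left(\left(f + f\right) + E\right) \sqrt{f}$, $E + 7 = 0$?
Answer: $- \frac{55 \sqrt{6}}{3} \approx -44.907$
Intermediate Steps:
$E = -7$ ($E = -7 + 0 = -7$)
$S{\left(V,J \right)} = -10$ ($S{\left(V,J \right)} = -5 - 5 = -10$)
$n{\left(f \right)} = - \frac{\sqrt{f} \left(-7 + 2 f\right)}{6}$ ($n{\left(f \right)} = - \frac{\left(\left(f + f\right) - 7\right) \sqrt{f}}{6} = - \frac{\left(2 f - 7\right) \sqrt{f}}{6} = - \frac{\left(-7 + 2 f\right) \sqrt{f}}{6} = - \frac{\sqrt{f} \left(-7 + 2 f\right)}{6}$)
$\left(4 - 3 \left(S{\left(6,-3 \right)} + 4\right)\right) n{\left(6 \right)} = \left(4 - 3 \left(-10 + 4\right)\right) \frac{\sqrt{6} \left(7 - 12\right)}{6} = \left(4 - -18\right) \frac{\sqrt{6} \left(7 - 12\right)}{6} = \left(4 + 18\right) \frac{1}{6} \sqrt{6} \left(-5\right) = 22 \left(- \frac{5 \sqrt{6}}{6}\right) = - \frac{55 \sqrt{6}}{3}$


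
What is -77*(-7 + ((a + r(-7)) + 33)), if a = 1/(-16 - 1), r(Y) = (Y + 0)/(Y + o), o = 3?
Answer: -144991/68 ≈ -2132.2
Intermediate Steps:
r(Y) = Y/(3 + Y) (r(Y) = (Y + 0)/(Y + 3) = Y/(3 + Y))
a = -1/17 (a = 1/(-17) = -1/17 ≈ -0.058824)
-77*(-7 + ((a + r(-7)) + 33)) = -77*(-7 + ((-1/17 - 7/(3 - 7)) + 33)) = -77*(-7 + ((-1/17 - 7/(-4)) + 33)) = -77*(-7 + ((-1/17 - 7*(-¼)) + 33)) = -77*(-7 + ((-1/17 + 7/4) + 33)) = -77*(-7 + (115/68 + 33)) = -77*(-7 + 2359/68) = -77*1883/68 = -144991/68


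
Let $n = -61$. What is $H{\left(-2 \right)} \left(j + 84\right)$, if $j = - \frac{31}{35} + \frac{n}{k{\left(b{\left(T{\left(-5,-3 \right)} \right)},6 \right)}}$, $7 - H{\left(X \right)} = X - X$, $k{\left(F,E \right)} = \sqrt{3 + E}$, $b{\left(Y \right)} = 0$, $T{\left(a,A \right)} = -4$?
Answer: $\frac{6592}{15} \approx 439.47$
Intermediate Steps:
$H{\left(X \right)} = 7$ ($H{\left(X \right)} = 7 - \left(X - X\right) = 7 - 0 = 7 + 0 = 7$)
$j = - \frac{2228}{105}$ ($j = - \frac{31}{35} - \frac{61}{\sqrt{3 + 6}} = \left(-31\right) \frac{1}{35} - \frac{61}{\sqrt{9}} = - \frac{31}{35} - \frac{61}{3} = - \frac{2228}{105} \approx -21.219$)
$H{\left(-2 \right)} \left(j + 84\right) = 7 \left(- \frac{2228}{105} + 84\right) = 7 \cdot \frac{6592}{105} = \frac{6592}{15}$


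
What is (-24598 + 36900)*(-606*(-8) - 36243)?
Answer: -386221290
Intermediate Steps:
(-24598 + 36900)*(-606*(-8) - 36243) = 12302*(4848 - 36243) = 12302*(-31395) = -386221290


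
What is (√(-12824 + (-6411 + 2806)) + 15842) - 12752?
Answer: 3090 + I*√16429 ≈ 3090.0 + 128.18*I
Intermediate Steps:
(√(-12824 + (-6411 + 2806)) + 15842) - 12752 = (√(-12824 - 3605) + 15842) - 12752 = (√(-16429) + 15842) - 12752 = (I*√16429 + 15842) - 12752 = (15842 + I*√16429) - 12752 = 3090 + I*√16429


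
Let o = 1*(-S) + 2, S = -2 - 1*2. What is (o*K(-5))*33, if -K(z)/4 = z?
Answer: 3960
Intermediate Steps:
K(z) = -4*z
S = -4 (S = -2 - 2 = -4)
o = 6 (o = 1*(-1*(-4)) + 2 = 1*4 + 2 = 4 + 2 = 6)
(o*K(-5))*33 = (6*(-4*(-5)))*33 = (6*20)*33 = 120*33 = 3960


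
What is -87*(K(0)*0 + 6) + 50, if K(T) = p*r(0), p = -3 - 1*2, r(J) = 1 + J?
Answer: -472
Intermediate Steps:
p = -5 (p = -3 - 2 = -5)
K(T) = -5 (K(T) = -5*(1 + 0) = -5*1 = -5)
-87*(K(0)*0 + 6) + 50 = -87*(-5*0 + 6) + 50 = -87*(0 + 6) + 50 = -87*6 + 50 = -522 + 50 = -472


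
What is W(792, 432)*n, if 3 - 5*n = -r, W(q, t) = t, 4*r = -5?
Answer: 756/5 ≈ 151.20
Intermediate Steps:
r = -5/4 (r = (1/4)*(-5) = -5/4 ≈ -1.2500)
n = 7/20 (n = 3/5 - (-1)*(-5)/(5*4) = 3/5 - 1/5*5/4 = 3/5 - 1/4 = 7/20 ≈ 0.35000)
W(792, 432)*n = 432*(7/20) = 756/5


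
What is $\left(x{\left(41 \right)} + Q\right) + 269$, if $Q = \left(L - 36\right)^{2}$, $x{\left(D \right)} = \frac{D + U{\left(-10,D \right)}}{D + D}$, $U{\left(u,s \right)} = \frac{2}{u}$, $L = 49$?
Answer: $\frac{89892}{205} \approx 438.5$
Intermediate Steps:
$x{\left(D \right)} = \frac{- \frac{1}{5} + D}{2 D}$ ($x{\left(D \right)} = \frac{D + \frac{2}{-10}}{D + D} = \frac{D + 2 \left(- \frac{1}{10}\right)}{2 D} = \left(D - \frac{1}{5}\right) \frac{1}{2 D} = \left(- \frac{1}{5} + D\right) \frac{1}{2 D} = \frac{- \frac{1}{5} + D}{2 D}$)
$Q = 169$ ($Q = \left(49 - 36\right)^{2} = 13^{2} = 169$)
$\left(x{\left(41 \right)} + Q\right) + 269 = \left(\frac{-1 + 5 \cdot 41}{10 \cdot 41} + 169\right) + 269 = \left(\frac{1}{10} \cdot \frac{1}{41} \left(-1 + 205\right) + 169\right) + 269 = \left(\frac{1}{10} \cdot \frac{1}{41} \cdot 204 + 169\right) + 269 = \left(\frac{102}{205} + 169\right) + 269 = \frac{34747}{205} + 269 = \frac{89892}{205}$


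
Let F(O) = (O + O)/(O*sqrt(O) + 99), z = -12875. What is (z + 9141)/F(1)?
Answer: -186700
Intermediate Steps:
F(O) = 2*O/(99 + O**(3/2)) (F(O) = (2*O)/(O**(3/2) + 99) = (2*O)/(99 + O**(3/2)) = 2*O/(99 + O**(3/2)))
(z + 9141)/F(1) = (-12875 + 9141)/((2*1/(99 + 1**(3/2)))) = -3734/(2*1/(99 + 1)) = -3734/(2*1/100) = -3734/(2*1*(1/100)) = -3734/1/50 = -3734*50 = -186700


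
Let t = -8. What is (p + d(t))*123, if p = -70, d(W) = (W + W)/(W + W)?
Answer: -8487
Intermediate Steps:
d(W) = 1 (d(W) = (2*W)/((2*W)) = (2*W)*(1/(2*W)) = 1)
(p + d(t))*123 = (-70 + 1)*123 = -69*123 = -8487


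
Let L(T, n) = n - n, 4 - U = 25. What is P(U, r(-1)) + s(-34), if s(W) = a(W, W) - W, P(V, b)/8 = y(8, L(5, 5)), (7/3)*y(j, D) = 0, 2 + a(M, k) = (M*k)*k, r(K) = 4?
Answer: -39272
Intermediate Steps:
U = -21 (U = 4 - 1*25 = 4 - 25 = -21)
L(T, n) = 0
a(M, k) = -2 + M*k**2 (a(M, k) = -2 + (M*k)*k = -2 + M*k**2)
y(j, D) = 0 (y(j, D) = (3/7)*0 = 0)
P(V, b) = 0 (P(V, b) = 8*0 = 0)
s(W) = -2 + W**3 - W (s(W) = (-2 + W*W**2) - W = (-2 + W**3) - W = -2 + W**3 - W)
P(U, r(-1)) + s(-34) = 0 + (-2 + (-34)**3 - 1*(-34)) = 0 + (-2 - 39304 + 34) = 0 - 39272 = -39272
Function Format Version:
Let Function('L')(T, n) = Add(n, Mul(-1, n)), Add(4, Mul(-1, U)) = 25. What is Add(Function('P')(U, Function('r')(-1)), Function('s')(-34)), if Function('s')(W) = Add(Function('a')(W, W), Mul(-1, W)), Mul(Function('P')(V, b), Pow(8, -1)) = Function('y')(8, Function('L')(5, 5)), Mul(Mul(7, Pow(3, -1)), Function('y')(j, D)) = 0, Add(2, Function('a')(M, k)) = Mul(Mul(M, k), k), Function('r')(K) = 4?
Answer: -39272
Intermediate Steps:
U = -21 (U = Add(4, Mul(-1, 25)) = Add(4, -25) = -21)
Function('L')(T, n) = 0
Function('a')(M, k) = Add(-2, Mul(M, Pow(k, 2))) (Function('a')(M, k) = Add(-2, Mul(Mul(M, k), k)) = Add(-2, Mul(M, Pow(k, 2))))
Function('y')(j, D) = 0 (Function('y')(j, D) = Mul(Rational(3, 7), 0) = 0)
Function('P')(V, b) = 0 (Function('P')(V, b) = Mul(8, 0) = 0)
Function('s')(W) = Add(-2, Pow(W, 3), Mul(-1, W)) (Function('s')(W) = Add(Add(-2, Mul(W, Pow(W, 2))), Mul(-1, W)) = Add(Add(-2, Pow(W, 3)), Mul(-1, W)) = Add(-2, Pow(W, 3), Mul(-1, W)))
Add(Function('P')(U, Function('r')(-1)), Function('s')(-34)) = Add(0, Add(-2, Pow(-34, 3), Mul(-1, -34))) = Add(0, Add(-2, -39304, 34)) = Add(0, -39272) = -39272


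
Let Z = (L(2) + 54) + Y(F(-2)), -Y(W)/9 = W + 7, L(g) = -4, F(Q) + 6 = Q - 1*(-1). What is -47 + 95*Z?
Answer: 4703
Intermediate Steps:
F(Q) = -5 + Q (F(Q) = -6 + (Q - 1*(-1)) = -6 + (Q + 1) = -6 + (1 + Q) = -5 + Q)
Y(W) = -63 - 9*W (Y(W) = -9*(W + 7) = -9*(7 + W) = -63 - 9*W)
Z = 50 (Z = (-4 + 54) + (-63 - 9*(-5 - 2)) = 50 + (-63 - 9*(-7)) = 50 + (-63 + 63) = 50 + 0 = 50)
-47 + 95*Z = -47 + 95*50 = -47 + 4750 = 4703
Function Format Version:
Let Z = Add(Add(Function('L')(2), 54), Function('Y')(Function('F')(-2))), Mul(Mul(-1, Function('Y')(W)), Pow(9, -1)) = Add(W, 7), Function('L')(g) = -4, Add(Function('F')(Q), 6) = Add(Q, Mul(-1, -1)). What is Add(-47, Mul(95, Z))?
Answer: 4703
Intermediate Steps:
Function('F')(Q) = Add(-5, Q) (Function('F')(Q) = Add(-6, Add(Q, Mul(-1, -1))) = Add(-6, Add(Q, 1)) = Add(-6, Add(1, Q)) = Add(-5, Q))
Function('Y')(W) = Add(-63, Mul(-9, W)) (Function('Y')(W) = Mul(-9, Add(W, 7)) = Mul(-9, Add(7, W)) = Add(-63, Mul(-9, W)))
Z = 50 (Z = Add(Add(-4, 54), Add(-63, Mul(-9, Add(-5, -2)))) = Add(50, Add(-63, Mul(-9, -7))) = Add(50, Add(-63, 63)) = Add(50, 0) = 50)
Add(-47, Mul(95, Z)) = Add(-47, Mul(95, 50)) = Add(-47, 4750) = 4703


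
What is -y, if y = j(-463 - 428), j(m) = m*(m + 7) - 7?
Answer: -787637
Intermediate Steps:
j(m) = -7 + m*(7 + m) (j(m) = m*(7 + m) - 7 = -7 + m*(7 + m))
y = 787637 (y = -7 + (-463 - 428)**2 + 7*(-463 - 428) = -7 + (-891)**2 + 7*(-891) = -7 + 793881 - 6237 = 787637)
-y = -1*787637 = -787637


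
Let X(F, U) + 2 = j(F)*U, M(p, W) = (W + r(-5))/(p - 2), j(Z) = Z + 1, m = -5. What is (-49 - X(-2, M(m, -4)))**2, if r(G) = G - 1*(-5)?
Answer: 105625/49 ≈ 2155.6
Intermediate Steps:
r(G) = 5 + G (r(G) = G + 5 = 5 + G)
j(Z) = 1 + Z
M(p, W) = W/(-2 + p) (M(p, W) = (W + (5 - 5))/(p - 2) = (W + 0)/(-2 + p) = W/(-2 + p))
X(F, U) = -2 + U*(1 + F) (X(F, U) = -2 + (1 + F)*U = -2 + U*(1 + F))
(-49 - X(-2, M(m, -4)))**2 = (-49 - (-2 + (-4/(-2 - 5))*(1 - 2)))**2 = (-49 - (-2 - 4/(-7)*(-1)))**2 = (-49 - (-2 - 4*(-1/7)*(-1)))**2 = (-49 - (-2 + (4/7)*(-1)))**2 = (-49 - (-2 - 4/7))**2 = (-49 - 1*(-18/7))**2 = (-49 + 18/7)**2 = (-325/7)**2 = 105625/49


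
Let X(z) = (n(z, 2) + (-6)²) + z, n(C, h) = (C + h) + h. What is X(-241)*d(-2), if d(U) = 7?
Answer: -3094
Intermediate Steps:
n(C, h) = C + 2*h
X(z) = 40 + 2*z (X(z) = ((z + 2*2) + (-6)²) + z = ((z + 4) + 36) + z = ((4 + z) + 36) + z = (40 + z) + z = 40 + 2*z)
X(-241)*d(-2) = (40 + 2*(-241))*7 = (40 - 482)*7 = -442*7 = -3094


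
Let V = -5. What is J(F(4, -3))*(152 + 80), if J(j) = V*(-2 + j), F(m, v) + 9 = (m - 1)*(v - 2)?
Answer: 30160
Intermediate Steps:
F(m, v) = -9 + (-1 + m)*(-2 + v) (F(m, v) = -9 + (m - 1)*(v - 2) = -9 + (-1 + m)*(-2 + v))
J(j) = 10 - 5*j (J(j) = -5*(-2 + j) = 10 - 5*j)
J(F(4, -3))*(152 + 80) = (10 - 5*(-7 - 1*(-3) - 2*4 + 4*(-3)))*(152 + 80) = (10 - 5*(-7 + 3 - 8 - 12))*232 = (10 - 5*(-24))*232 = (10 + 120)*232 = 130*232 = 30160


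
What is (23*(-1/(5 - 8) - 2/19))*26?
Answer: 7774/57 ≈ 136.39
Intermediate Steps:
(23*(-1/(5 - 8) - 2/19))*26 = (23*(-1/(-3) - 2*1/19))*26 = (23*(-1*(-⅓) - 2/19))*26 = (23*(⅓ - 2/19))*26 = (23*(13/57))*26 = (299/57)*26 = 7774/57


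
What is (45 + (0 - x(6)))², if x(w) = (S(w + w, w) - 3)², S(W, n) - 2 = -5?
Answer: 81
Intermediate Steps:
S(W, n) = -3 (S(W, n) = 2 - 5 = -3)
x(w) = 36 (x(w) = (-3 - 3)² = (-6)² = 36)
(45 + (0 - x(6)))² = (45 + (0 - 1*36))² = (45 + (0 - 36))² = (45 - 36)² = 9² = 81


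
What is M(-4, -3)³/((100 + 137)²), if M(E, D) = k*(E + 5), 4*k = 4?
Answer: 1/56169 ≈ 1.7803e-5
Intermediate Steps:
k = 1 (k = (¼)*4 = 1)
M(E, D) = 5 + E (M(E, D) = 1*(E + 5) = 1*(5 + E) = 5 + E)
M(-4, -3)³/((100 + 137)²) = (5 - 4)³/((100 + 137)²) = 1³/(237²) = 1/56169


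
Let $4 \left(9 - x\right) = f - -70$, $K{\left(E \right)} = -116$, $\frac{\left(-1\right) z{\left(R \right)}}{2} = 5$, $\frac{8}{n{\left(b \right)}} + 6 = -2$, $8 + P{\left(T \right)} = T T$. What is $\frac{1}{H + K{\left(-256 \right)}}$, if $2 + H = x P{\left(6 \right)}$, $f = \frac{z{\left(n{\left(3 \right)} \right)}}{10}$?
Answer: $- \frac{1}{349} \approx -0.0028653$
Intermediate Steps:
$P{\left(T \right)} = -8 + T^{2}$ ($P{\left(T \right)} = -8 + T T = -8 + T^{2}$)
$n{\left(b \right)} = -1$ ($n{\left(b \right)} = \frac{8}{-6 - 2} = \frac{8}{-8} = 8 \left(- \frac{1}{8}\right) = -1$)
$z{\left(R \right)} = -10$ ($z{\left(R \right)} = \left(-2\right) 5 = -10$)
$f = -1$ ($f = - \frac{10}{10} = \left(-10\right) \frac{1}{10} = -1$)
$x = - \frac{33}{4}$ ($x = 9 - \frac{-1 - -70}{4} = 9 - \frac{-1 + 70}{4} = 9 - \frac{69}{4} = - \frac{33}{4} \approx -8.25$)
$H = -233$ ($H = -2 - \frac{33 \left(-8 + 6^{2}\right)}{4} = -2 - \frac{33 \left(-8 + 36\right)}{4} = -2 - 231 = -233$)
$\frac{1}{H + K{\left(-256 \right)}} = \frac{1}{-233 - 116} = \frac{1}{-349} = - \frac{1}{349}$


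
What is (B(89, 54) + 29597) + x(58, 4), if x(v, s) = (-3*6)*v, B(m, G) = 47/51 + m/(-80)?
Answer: 116495461/4080 ≈ 28553.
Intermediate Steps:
B(m, G) = 47/51 - m/80 (B(m, G) = 47*(1/51) + m*(-1/80) = 47/51 - m/80)
x(v, s) = -18*v
(B(89, 54) + 29597) + x(58, 4) = ((47/51 - 1/80*89) + 29597) - 18*58 = ((47/51 - 89/80) + 29597) - 1044 = (-779/4080 + 29597) - 1044 = 120754981/4080 - 1044 = 116495461/4080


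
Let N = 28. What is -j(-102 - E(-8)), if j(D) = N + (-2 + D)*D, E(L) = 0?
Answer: -10636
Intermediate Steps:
j(D) = 28 + D*(-2 + D) (j(D) = 28 + (-2 + D)*D = 28 + D*(-2 + D))
-j(-102 - E(-8)) = -(28 + (-102 - 1*0)**2 - 2*(-102 - 1*0)) = -(28 + (-102 + 0)**2 - 2*(-102 + 0)) = -(28 + (-102)**2 - 2*(-102)) = -(28 + 10404 + 204) = -1*10636 = -10636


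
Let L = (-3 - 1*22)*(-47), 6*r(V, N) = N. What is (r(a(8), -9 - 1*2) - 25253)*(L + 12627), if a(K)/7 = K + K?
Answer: -1045701629/3 ≈ -3.4857e+8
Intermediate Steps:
a(K) = 14*K (a(K) = 7*(K + K) = 7*(2*K) = 14*K)
r(V, N) = N/6
L = 1175 (L = (-3 - 22)*(-47) = -25*(-47) = 1175)
(r(a(8), -9 - 1*2) - 25253)*(L + 12627) = ((-9 - 1*2)/6 - 25253)*(1175 + 12627) = ((-9 - 2)/6 - 25253)*13802 = ((⅙)*(-11) - 25253)*13802 = (-11/6 - 25253)*13802 = -151529/6*13802 = -1045701629/3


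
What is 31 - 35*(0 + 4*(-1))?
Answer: 171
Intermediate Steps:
31 - 35*(0 + 4*(-1)) = 31 - 35*(0 - 4) = 31 - 35*(-4) = 31 + 140 = 171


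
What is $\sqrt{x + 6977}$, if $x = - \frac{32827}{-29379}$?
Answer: $\frac{\sqrt{6022992021690}}{29379} \approx 83.535$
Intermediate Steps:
$x = \frac{32827}{29379}$ ($x = \left(-32827\right) \left(- \frac{1}{29379}\right) = \frac{32827}{29379} \approx 1.1174$)
$\sqrt{x + 6977} = \sqrt{\frac{32827}{29379} + 6977} = \sqrt{\frac{205010110}{29379}} = \frac{\sqrt{6022992021690}}{29379}$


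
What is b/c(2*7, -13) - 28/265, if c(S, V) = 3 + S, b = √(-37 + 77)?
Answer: -28/265 + 2*√10/17 ≈ 0.26637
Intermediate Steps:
b = 2*√10 (b = √40 = 2*√10 ≈ 6.3246)
b/c(2*7, -13) - 28/265 = (2*√10)/(3 + 2*7) - 28/265 = (2*√10)/(3 + 14) - 28*1/265 = (2*√10)/17 - 28/265 = (2*√10)*(1/17) - 28/265 = 2*√10/17 - 28/265 = -28/265 + 2*√10/17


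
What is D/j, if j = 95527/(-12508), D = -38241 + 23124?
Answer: 189083436/95527 ≈ 1979.4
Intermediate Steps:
D = -15117
j = -95527/12508 (j = 95527*(-1/12508) = -95527/12508 ≈ -7.6373)
D/j = -15117/(-95527/12508) = -15117*(-12508/95527) = 189083436/95527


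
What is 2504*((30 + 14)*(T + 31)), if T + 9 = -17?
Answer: 550880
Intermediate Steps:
T = -26 (T = -9 - 17 = -26)
2504*((30 + 14)*(T + 31)) = 2504*((30 + 14)*(-26 + 31)) = 2504*(44*5) = 2504*220 = 550880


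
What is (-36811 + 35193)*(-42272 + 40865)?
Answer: 2276526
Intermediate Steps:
(-36811 + 35193)*(-42272 + 40865) = -1618*(-1407) = 2276526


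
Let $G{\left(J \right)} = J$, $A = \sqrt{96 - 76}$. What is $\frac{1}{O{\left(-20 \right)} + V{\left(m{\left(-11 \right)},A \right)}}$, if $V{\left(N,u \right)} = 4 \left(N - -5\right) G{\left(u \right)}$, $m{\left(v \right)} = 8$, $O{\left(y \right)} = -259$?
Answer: $- \frac{259}{13001} - \frac{104 \sqrt{5}}{13001} \approx -0.037809$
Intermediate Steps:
$A = 2 \sqrt{5}$ ($A = \sqrt{20} = 2 \sqrt{5} \approx 4.4721$)
$V{\left(N,u \right)} = u \left(20 + 4 N\right)$ ($V{\left(N,u \right)} = 4 \left(N - -5\right) u = 4 \left(N + 5\right) u = 4 \left(5 + N\right) u = \left(20 + 4 N\right) u = u \left(20 + 4 N\right)$)
$\frac{1}{O{\left(-20 \right)} + V{\left(m{\left(-11 \right)},A \right)}} = \frac{1}{-259 + 4 \cdot 2 \sqrt{5} \left(5 + 8\right)} = \frac{1}{-259 + 4 \cdot 2 \sqrt{5} \cdot 13} = \frac{1}{-259 + 104 \sqrt{5}}$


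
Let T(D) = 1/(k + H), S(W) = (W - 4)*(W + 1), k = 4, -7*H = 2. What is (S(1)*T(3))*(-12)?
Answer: 252/13 ≈ 19.385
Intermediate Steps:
H = -2/7 (H = -⅐*2 = -2/7 ≈ -0.28571)
S(W) = (1 + W)*(-4 + W) (S(W) = (-4 + W)*(1 + W) = (1 + W)*(-4 + W))
T(D) = 7/26 (T(D) = 1/(4 - 2/7) = 1/(26/7) = 7/26)
(S(1)*T(3))*(-12) = ((-4 + 1² - 3*1)*(7/26))*(-12) = ((-4 + 1 - 3)*(7/26))*(-12) = -6*7/26*(-12) = -21/13*(-12) = 252/13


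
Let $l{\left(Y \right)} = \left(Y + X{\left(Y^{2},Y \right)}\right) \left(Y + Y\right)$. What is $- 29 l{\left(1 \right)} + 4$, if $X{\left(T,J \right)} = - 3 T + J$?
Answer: $62$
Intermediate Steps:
$X{\left(T,J \right)} = J - 3 T$
$l{\left(Y \right)} = 2 Y \left(- 3 Y^{2} + 2 Y\right)$ ($l{\left(Y \right)} = \left(Y - \left(- Y + 3 Y^{2}\right)\right) \left(Y + Y\right) = \left(- 3 Y^{2} + 2 Y\right) 2 Y = 2 Y \left(- 3 Y^{2} + 2 Y\right)$)
$- 29 l{\left(1 \right)} + 4 = - 29 \cdot 1^{2} \left(4 - 6\right) + 4 = - 29 \cdot 1 \left(4 - 6\right) + 4 = - 29 \cdot 1 \left(-2\right) + 4 = \left(-29\right) \left(-2\right) + 4 = 58 + 4 = 62$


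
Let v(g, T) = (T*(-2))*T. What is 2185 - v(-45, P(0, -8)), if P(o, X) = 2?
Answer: 2193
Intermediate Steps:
v(g, T) = -2*T² (v(g, T) = (-2*T)*T = -2*T²)
2185 - v(-45, P(0, -8)) = 2185 - (-2)*2² = 2185 - (-2)*4 = 2185 - 1*(-8) = 2185 + 8 = 2193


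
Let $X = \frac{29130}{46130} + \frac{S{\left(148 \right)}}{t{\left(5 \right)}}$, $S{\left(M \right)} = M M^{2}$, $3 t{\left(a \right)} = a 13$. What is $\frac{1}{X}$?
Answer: $\frac{299845}{44863348833} \approx 6.6835 \cdot 10^{-6}$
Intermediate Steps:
$t{\left(a \right)} = \frac{13 a}{3}$ ($t{\left(a \right)} = \frac{a 13}{3} = \frac{13 a}{3}$)
$S{\left(M \right)} = M^{3}$
$X = \frac{44863348833}{299845}$ ($X = \frac{29130}{46130} + \frac{148^{3}}{\frac{13}{3} \cdot 5} = 29130 \cdot \frac{1}{46130} + \frac{3241792}{\frac{65}{3}} = \frac{2913}{4613} + 3241792 \cdot \frac{3}{65} = \frac{2913}{4613} + \frac{9725376}{65} = \frac{44863348833}{299845} \approx 1.4962 \cdot 10^{5}$)
$\frac{1}{X} = \frac{1}{\frac{44863348833}{299845}} = \frac{299845}{44863348833}$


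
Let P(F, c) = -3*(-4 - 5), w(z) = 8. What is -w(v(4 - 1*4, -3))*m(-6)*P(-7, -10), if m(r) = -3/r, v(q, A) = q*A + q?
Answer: -108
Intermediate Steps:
v(q, A) = q + A*q (v(q, A) = A*q + q = q + A*q)
P(F, c) = 27 (P(F, c) = -3*(-9) = 27)
-w(v(4 - 1*4, -3))*m(-6)*P(-7, -10) = -8*(-3/(-6))*27 = -8*(-3*(-1/6))*27 = -8*(1/2)*27 = -4*27 = -1*108 = -108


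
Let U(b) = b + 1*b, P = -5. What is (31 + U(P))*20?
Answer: 420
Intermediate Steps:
U(b) = 2*b (U(b) = b + b = 2*b)
(31 + U(P))*20 = (31 + 2*(-5))*20 = (31 - 10)*20 = 21*20 = 420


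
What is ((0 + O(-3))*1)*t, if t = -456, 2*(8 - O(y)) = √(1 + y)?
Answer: -3648 + 228*I*√2 ≈ -3648.0 + 322.44*I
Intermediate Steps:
O(y) = 8 - √(1 + y)/2
((0 + O(-3))*1)*t = ((0 + (8 - √(1 - 3)/2))*1)*(-456) = ((0 + (8 - I*√2/2))*1)*(-456) = ((8 - I*√2/2)*1)*(-456) = (8 - I*√2/2)*(-456) = -3648 + 228*I*√2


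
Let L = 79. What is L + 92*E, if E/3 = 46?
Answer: 12775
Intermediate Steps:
E = 138 (E = 3*46 = 138)
L + 92*E = 79 + 92*138 = 79 + 12696 = 12775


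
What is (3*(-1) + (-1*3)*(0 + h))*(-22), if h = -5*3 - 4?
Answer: -1188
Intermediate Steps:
h = -19 (h = -15 - 4 = -19)
(3*(-1) + (-1*3)*(0 + h))*(-22) = (3*(-1) + (-1*3)*(0 - 19))*(-22) = (-3 - 3*(-19))*(-22) = (-3 + 57)*(-22) = 54*(-22) = -1188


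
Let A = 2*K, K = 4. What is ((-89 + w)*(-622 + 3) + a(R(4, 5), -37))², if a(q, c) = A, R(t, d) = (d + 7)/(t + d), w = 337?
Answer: 23563478016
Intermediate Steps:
R(t, d) = (7 + d)/(d + t)
A = 8 (A = 2*4 = 8)
a(q, c) = 8
((-89 + w)*(-622 + 3) + a(R(4, 5), -37))² = ((-89 + 337)*(-622 + 3) + 8)² = (248*(-619) + 8)² = (-153512 + 8)² = (-153504)² = 23563478016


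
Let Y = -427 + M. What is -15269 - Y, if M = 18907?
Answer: -33749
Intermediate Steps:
Y = 18480 (Y = -427 + 18907 = 18480)
-15269 - Y = -15269 - 1*18480 = -15269 - 18480 = -33749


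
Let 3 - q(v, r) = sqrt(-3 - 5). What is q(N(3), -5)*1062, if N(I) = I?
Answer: 3186 - 2124*I*sqrt(2) ≈ 3186.0 - 3003.8*I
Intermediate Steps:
q(v, r) = 3 - 2*I*sqrt(2) (q(v, r) = 3 - sqrt(-3 - 5) = 3 - sqrt(-8) = 3 - 2*I*sqrt(2))
q(N(3), -5)*1062 = (3 - 2*I*sqrt(2))*1062 = 3186 - 2124*I*sqrt(2)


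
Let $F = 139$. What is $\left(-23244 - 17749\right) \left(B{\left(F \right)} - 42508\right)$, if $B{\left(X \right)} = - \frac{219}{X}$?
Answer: $\frac{242220709183}{139} \approx 1.7426 \cdot 10^{9}$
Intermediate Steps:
$\left(-23244 - 17749\right) \left(B{\left(F \right)} - 42508\right) = \left(-23244 - 17749\right) \left(- \frac{219}{139} - 42508\right) = - 40993 \left(\left(-219\right) \frac{1}{139} - 42508\right) = - 40993 \left(- \frac{219}{139} - 42508\right) = \left(-40993\right) \left(- \frac{5908831}{139}\right) = \frac{242220709183}{139}$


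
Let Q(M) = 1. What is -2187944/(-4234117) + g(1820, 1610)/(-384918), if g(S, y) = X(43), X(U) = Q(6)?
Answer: 842174794475/1629787847406 ≈ 0.51674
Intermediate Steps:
X(U) = 1
g(S, y) = 1
-2187944/(-4234117) + g(1820, 1610)/(-384918) = -2187944/(-4234117) + 1/(-384918) = -2187944*(-1/4234117) + 1*(-1/384918) = 2187944/4234117 - 1/384918 = 842174794475/1629787847406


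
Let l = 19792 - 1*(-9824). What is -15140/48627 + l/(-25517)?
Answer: -1826464612/1240815159 ≈ -1.4720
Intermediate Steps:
l = 29616 (l = 19792 + 9824 = 29616)
-15140/48627 + l/(-25517) = -15140/48627 + 29616/(-25517) = -15140*1/48627 + 29616*(-1/25517) = -15140/48627 - 29616/25517 = -1826464612/1240815159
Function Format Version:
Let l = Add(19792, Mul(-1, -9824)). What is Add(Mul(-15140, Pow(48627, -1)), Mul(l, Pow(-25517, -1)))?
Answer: Rational(-1826464612, 1240815159) ≈ -1.4720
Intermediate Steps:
l = 29616 (l = Add(19792, 9824) = 29616)
Add(Mul(-15140, Pow(48627, -1)), Mul(l, Pow(-25517, -1))) = Add(Mul(-15140, Pow(48627, -1)), Mul(29616, Pow(-25517, -1))) = Add(Mul(-15140, Rational(1, 48627)), Mul(29616, Rational(-1, 25517))) = Add(Rational(-15140, 48627), Rational(-29616, 25517)) = Rational(-1826464612, 1240815159)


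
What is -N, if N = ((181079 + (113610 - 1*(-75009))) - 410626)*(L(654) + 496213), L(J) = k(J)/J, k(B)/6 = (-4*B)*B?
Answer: 19666599776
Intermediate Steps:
k(B) = -24*B² (k(B) = 6*((-4*B)*B) = 6*(-4*B²) = -24*B²)
L(J) = -24*J (L(J) = (-24*J²)/J = -24*J)
N = -19666599776 (N = ((181079 + (113610 - 1*(-75009))) - 410626)*(-24*654 + 496213) = ((181079 + (113610 + 75009)) - 410626)*(-15696 + 496213) = ((181079 + 188619) - 410626)*480517 = (369698 - 410626)*480517 = -40928*480517 = -19666599776)
-N = -1*(-19666599776) = 19666599776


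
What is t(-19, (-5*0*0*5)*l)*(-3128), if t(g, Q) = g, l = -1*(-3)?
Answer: 59432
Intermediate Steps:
l = 3
t(-19, (-5*0*0*5)*l)*(-3128) = -19*(-3128) = 59432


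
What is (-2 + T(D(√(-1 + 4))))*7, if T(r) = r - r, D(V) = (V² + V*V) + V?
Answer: -14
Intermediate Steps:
D(V) = V + 2*V² (D(V) = (V² + V²) + V = 2*V² + V = V + 2*V²)
T(r) = 0
(-2 + T(D(√(-1 + 4))))*7 = (-2 + 0)*7 = -2*7 = -14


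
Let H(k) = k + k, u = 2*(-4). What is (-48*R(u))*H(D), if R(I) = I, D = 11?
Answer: 8448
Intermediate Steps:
u = -8
H(k) = 2*k
(-48*R(u))*H(D) = (-48*(-8))*(2*11) = 384*22 = 8448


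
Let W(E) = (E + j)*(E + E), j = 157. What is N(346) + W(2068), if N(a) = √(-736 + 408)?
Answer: 9202600 + 2*I*√82 ≈ 9.2026e+6 + 18.111*I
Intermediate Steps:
N(a) = 2*I*√82 (N(a) = √(-328) = 2*I*√82)
W(E) = 2*E*(157 + E) (W(E) = (E + 157)*(E + E) = (157 + E)*(2*E) = 2*E*(157 + E))
N(346) + W(2068) = 2*I*√82 + 2*2068*(157 + 2068) = 2*I*√82 + 2*2068*2225 = 2*I*√82 + 9202600 = 9202600 + 2*I*√82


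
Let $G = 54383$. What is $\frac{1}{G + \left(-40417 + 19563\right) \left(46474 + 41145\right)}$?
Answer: $- \frac{1}{1827152243} \approx -5.473 \cdot 10^{-10}$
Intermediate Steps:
$\frac{1}{G + \left(-40417 + 19563\right) \left(46474 + 41145\right)} = \frac{1}{54383 + \left(-40417 + 19563\right) \left(46474 + 41145\right)} = \frac{1}{54383 - 1827206626} = \frac{1}{-1827152243} = - \frac{1}{1827152243}$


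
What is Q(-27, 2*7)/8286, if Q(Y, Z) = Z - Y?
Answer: 41/8286 ≈ 0.0049481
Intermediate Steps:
Q(-27, 2*7)/8286 = (2*7 - 1*(-27))/8286 = (14 + 27)*(1/8286) = 41*(1/8286) = 41/8286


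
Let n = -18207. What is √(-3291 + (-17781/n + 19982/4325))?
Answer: I*√313297791745386/308805 ≈ 57.318*I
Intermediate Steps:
√(-3291 + (-17781/n + 19982/4325)) = √(-3291 + (-17781/(-18207) + 19982/4325)) = √(-3291 + (-17781*(-1/18207) + 19982*(1/4325))) = √(-3291 + (5927/6069 + 19982/4325)) = √(-3291 + 146905033/26248425) = √(-86236661642/26248425) = I*√313297791745386/308805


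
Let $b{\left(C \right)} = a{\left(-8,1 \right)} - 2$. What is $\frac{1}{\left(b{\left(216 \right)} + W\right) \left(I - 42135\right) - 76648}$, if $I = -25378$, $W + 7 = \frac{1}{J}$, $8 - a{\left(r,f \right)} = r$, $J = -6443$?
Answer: $- \frac{6443}{3538679364} \approx -1.8207 \cdot 10^{-6}$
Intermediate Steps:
$a{\left(r,f \right)} = 8 - r$
$W = - \frac{45102}{6443}$ ($W = -7 + \frac{1}{-6443} = -7 - \frac{1}{6443} = - \frac{45102}{6443} \approx -7.0002$)
$b{\left(C \right)} = 14$ ($b{\left(C \right)} = \left(8 - -8\right) - 2 = \left(8 + 8\right) - 2 = 16 - 2 = 14$)
$\frac{1}{\left(b{\left(216 \right)} + W\right) \left(I - 42135\right) - 76648} = \frac{1}{\left(14 - \frac{45102}{6443}\right) \left(-25378 - 42135\right) - 76648} = \frac{1}{\frac{45100}{6443} \left(-67513\right) - 76648} = \frac{1}{- \frac{3044836300}{6443} - 76648} = \frac{1}{- \frac{3538679364}{6443}} = - \frac{6443}{3538679364}$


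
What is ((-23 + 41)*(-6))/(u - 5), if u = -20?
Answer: 108/25 ≈ 4.3200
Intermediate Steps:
((-23 + 41)*(-6))/(u - 5) = ((-23 + 41)*(-6))/(-20 - 5) = (18*(-6))/(-25) = -108*(-1/25) = 108/25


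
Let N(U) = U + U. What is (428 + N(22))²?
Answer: 222784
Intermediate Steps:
N(U) = 2*U
(428 + N(22))² = (428 + 2*22)² = (428 + 44)² = 472² = 222784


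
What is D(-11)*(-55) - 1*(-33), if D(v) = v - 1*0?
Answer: 638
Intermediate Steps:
D(v) = v (D(v) = v + 0 = v)
D(-11)*(-55) - 1*(-33) = -11*(-55) - 1*(-33) = 605 + 33 = 638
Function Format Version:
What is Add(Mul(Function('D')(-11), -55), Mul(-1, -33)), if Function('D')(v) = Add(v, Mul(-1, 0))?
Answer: 638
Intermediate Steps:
Function('D')(v) = v (Function('D')(v) = Add(v, 0) = v)
Add(Mul(Function('D')(-11), -55), Mul(-1, -33)) = Add(Mul(-11, -55), Mul(-1, -33)) = Add(605, 33) = 638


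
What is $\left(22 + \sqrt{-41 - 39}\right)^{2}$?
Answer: $404 + 176 i \sqrt{5} \approx 404.0 + 393.55 i$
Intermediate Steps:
$\left(22 + \sqrt{-41 - 39}\right)^{2} = \left(22 + \sqrt{-80}\right)^{2} = \left(22 + 4 i \sqrt{5}\right)^{2}$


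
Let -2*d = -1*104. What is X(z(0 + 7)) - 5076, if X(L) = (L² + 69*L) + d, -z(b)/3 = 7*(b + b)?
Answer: 61126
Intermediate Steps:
z(b) = -42*b (z(b) = -21*(b + b) = -21*2*b = -42*b)
d = 52 (d = -(-1)*104/2 = -½*(-104) = 52)
X(L) = 52 + L² + 69*L (X(L) = (L² + 69*L) + 52 = 52 + L² + 69*L)
X(z(0 + 7)) - 5076 = (52 + (-42*(0 + 7))² + 69*(-42*(0 + 7))) - 5076 = (52 + (-42*7)² + 69*(-42*7)) - 5076 = (52 + (-294)² + 69*(-294)) - 5076 = (52 + 86436 - 20286) - 5076 = 66202 - 5076 = 61126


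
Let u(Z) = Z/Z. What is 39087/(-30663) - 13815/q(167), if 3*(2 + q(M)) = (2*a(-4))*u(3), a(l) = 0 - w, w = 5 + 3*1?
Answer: 141107569/74954 ≈ 1882.6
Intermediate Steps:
w = 8 (w = 5 + 3 = 8)
u(Z) = 1
a(l) = -8 (a(l) = 0 - 1*8 = 0 - 8 = -8)
q(M) = -22/3 (q(M) = -2 + ((2*(-8))*1)/3 = -2 + (-16*1)/3 = -2 + (⅓)*(-16) = -2 - 16/3 = -22/3)
39087/(-30663) - 13815/q(167) = 39087/(-30663) - 13815/(-22/3) = 39087*(-1/30663) - 13815*(-3/22) = -4343/3407 + 41445/22 = 141107569/74954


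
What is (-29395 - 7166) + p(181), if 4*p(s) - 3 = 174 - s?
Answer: -36562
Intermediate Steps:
p(s) = 177/4 - s/4 (p(s) = 3/4 + (174 - s)/4 = 3/4 + (87/2 - s/4) = 177/4 - s/4)
(-29395 - 7166) + p(181) = (-29395 - 7166) + (177/4 - 1/4*181) = -36561 + (177/4 - 181/4) = -36561 - 1 = -36562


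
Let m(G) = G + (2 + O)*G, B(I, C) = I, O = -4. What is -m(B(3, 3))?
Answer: 3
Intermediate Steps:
m(G) = -G (m(G) = G + (2 - 4)*G = G - 2*G = -G)
-m(B(3, 3)) = -(-1)*3 = -1*(-3) = 3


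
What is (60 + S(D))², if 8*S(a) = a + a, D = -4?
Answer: 3481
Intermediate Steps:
S(a) = a/4 (S(a) = (a + a)/8 = (2*a)/8 = a/4)
(60 + S(D))² = (60 + (¼)*(-4))² = (60 - 1)² = 59² = 3481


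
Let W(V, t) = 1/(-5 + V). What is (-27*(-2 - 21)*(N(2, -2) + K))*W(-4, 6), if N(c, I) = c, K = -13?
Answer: 759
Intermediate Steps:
(-27*(-2 - 21)*(N(2, -2) + K))*W(-4, 6) = (-27*(-2 - 21)*(2 - 13))/(-5 - 4) = -(-621)*(-11)/(-9) = -27*253*(-⅑) = -6831*(-⅑) = 759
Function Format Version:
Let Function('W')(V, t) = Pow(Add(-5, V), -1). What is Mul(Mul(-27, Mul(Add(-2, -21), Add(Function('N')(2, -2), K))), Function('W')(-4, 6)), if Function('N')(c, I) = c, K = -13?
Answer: 759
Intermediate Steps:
Mul(Mul(-27, Mul(Add(-2, -21), Add(Function('N')(2, -2), K))), Function('W')(-4, 6)) = Mul(Mul(-27, Mul(Add(-2, -21), Add(2, -13))), Pow(Add(-5, -4), -1)) = Mul(Mul(-27, Mul(-23, -11)), Pow(-9, -1)) = Mul(Mul(-27, 253), Rational(-1, 9)) = Mul(-6831, Rational(-1, 9)) = 759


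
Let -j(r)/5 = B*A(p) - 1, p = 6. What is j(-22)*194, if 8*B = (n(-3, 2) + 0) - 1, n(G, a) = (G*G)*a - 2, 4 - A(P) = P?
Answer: 9215/2 ≈ 4607.5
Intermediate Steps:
A(P) = 4 - P
n(G, a) = -2 + a*G² (n(G, a) = G²*a - 2 = a*G² - 2 = -2 + a*G²)
B = 15/8 (B = (((-2 + 2*(-3)²) + 0) - 1)/8 = (((-2 + 2*9) + 0) - 1)/8 = (((-2 + 18) + 0) - 1)/8 = ((16 + 0) - 1)/8 = (16 - 1)/8 = (⅛)*15 = 15/8 ≈ 1.8750)
j(r) = 95/4 (j(r) = -5*(15*(4 - 1*6)/8 - 1) = -5*(15*(4 - 6)/8 - 1) = -5*((15/8)*(-2) - 1) = -5*(-15/4 - 1) = -5*(-19/4) = 95/4)
j(-22)*194 = (95/4)*194 = 9215/2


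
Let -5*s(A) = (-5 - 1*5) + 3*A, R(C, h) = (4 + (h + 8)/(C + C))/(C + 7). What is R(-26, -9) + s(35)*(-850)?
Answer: 839789/52 ≈ 16150.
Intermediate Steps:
R(C, h) = (4 + (8 + h)/(2*C))/(7 + C) (R(C, h) = (4 + (8 + h)/((2*C)))/(7 + C) = (4 + (8 + h)*(1/(2*C)))/(7 + C) = (4 + (8 + h)/(2*C))/(7 + C))
s(A) = 2 - 3*A/5 (s(A) = -((-5 - 1*5) + 3*A)/5 = -((-5 - 5) + 3*A)/5 = -(-10 + 3*A)/5 = 2 - 3*A/5)
R(-26, -9) + s(35)*(-850) = (½)*(8 - 9 + 8*(-26))/(-26*(7 - 26)) + (2 - ⅗*35)*(-850) = (½)*(-1/26)*(8 - 9 - 208)/(-19) + (2 - 21)*(-850) = (½)*(-1/26)*(-1/19)*(-209) - 19*(-850) = -11/52 + 16150 = 839789/52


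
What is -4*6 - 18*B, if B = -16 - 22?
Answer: 660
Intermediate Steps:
B = -38
-4*6 - 18*B = -4*6 - 18*(-38) = -24 + 684 = 660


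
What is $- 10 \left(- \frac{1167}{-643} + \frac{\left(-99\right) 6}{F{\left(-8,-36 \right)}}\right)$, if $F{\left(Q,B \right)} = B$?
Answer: $- \frac{117765}{643} \approx -183.15$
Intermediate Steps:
$- 10 \left(- \frac{1167}{-643} + \frac{\left(-99\right) 6}{F{\left(-8,-36 \right)}}\right) = - 10 \left(- \frac{1167}{-643} + \frac{\left(-99\right) 6}{-36}\right) = - 10 \left(\left(-1167\right) \left(- \frac{1}{643}\right) - - \frac{33}{2}\right) = - 10 \left(\frac{1167}{643} + \frac{33}{2}\right) = \left(-10\right) \frac{23553}{1286} = - \frac{117765}{643}$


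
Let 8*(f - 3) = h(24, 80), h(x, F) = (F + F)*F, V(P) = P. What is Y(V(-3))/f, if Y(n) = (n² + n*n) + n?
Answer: 15/1603 ≈ 0.0093575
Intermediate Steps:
h(x, F) = 2*F² (h(x, F) = (2*F)*F = 2*F²)
Y(n) = n + 2*n² (Y(n) = (n² + n²) + n = 2*n² + n = n + 2*n²)
f = 1603 (f = 3 + (2*80²)/8 = 3 + (2*6400)/8 = 3 + (⅛)*12800 = 3 + 1600 = 1603)
Y(V(-3))/f = -3*(1 + 2*(-3))/1603 = -3*(1 - 6)*(1/1603) = -3*(-5)*(1/1603) = 15*(1/1603) = 15/1603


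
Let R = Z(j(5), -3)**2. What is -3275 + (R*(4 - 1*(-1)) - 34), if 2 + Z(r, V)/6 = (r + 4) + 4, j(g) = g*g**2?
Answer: 3085671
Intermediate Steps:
j(g) = g**3
Z(r, V) = 36 + 6*r (Z(r, V) = -12 + 6*((r + 4) + 4) = -12 + 6*((4 + r) + 4) = -12 + 6*(8 + r) = -12 + (48 + 6*r) = 36 + 6*r)
R = 617796 (R = (36 + 6*5**3)**2 = (36 + 6*125)**2 = (36 + 750)**2 = 786**2 = 617796)
-3275 + (R*(4 - 1*(-1)) - 34) = -3275 + (617796*(4 - 1*(-1)) - 34) = -3275 + (617796*(4 + 1) - 34) = -3275 + (617796*5 - 34) = -3275 + (3088980 - 34) = -3275 + 3088946 = 3085671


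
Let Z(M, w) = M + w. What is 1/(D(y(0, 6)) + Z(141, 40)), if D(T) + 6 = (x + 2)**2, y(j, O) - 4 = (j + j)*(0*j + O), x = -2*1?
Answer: 1/175 ≈ 0.0057143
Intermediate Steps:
x = -2
y(j, O) = 4 + 2*O*j (y(j, O) = 4 + (j + j)*(0*j + O) = 4 + (2*j)*(0 + O) = 4 + (2*j)*O = 4 + 2*O*j)
D(T) = -6 (D(T) = -6 + (-2 + 2)**2 = -6 + 0**2 = -6 + 0 = -6)
1/(D(y(0, 6)) + Z(141, 40)) = 1/(-6 + (141 + 40)) = 1/(-6 + 181) = 1/175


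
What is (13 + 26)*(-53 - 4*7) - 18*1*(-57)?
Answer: -2133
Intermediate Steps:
(13 + 26)*(-53 - 4*7) - 18*1*(-57) = 39*(-53 - 28) - 18*(-57) = 39*(-81) + 1026 = -3159 + 1026 = -2133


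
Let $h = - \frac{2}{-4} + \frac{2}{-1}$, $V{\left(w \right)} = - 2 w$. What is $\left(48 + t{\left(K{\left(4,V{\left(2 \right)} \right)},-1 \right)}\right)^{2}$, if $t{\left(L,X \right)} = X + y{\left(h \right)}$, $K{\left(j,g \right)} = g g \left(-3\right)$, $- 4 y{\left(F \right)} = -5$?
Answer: $\frac{37249}{16} \approx 2328.1$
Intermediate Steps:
$h = - \frac{3}{2}$ ($h = \left(-2\right) \left(- \frac{1}{4}\right) + 2 \left(-1\right) = \frac{1}{2} - 2 = - \frac{3}{2} \approx -1.5$)
$y{\left(F \right)} = \frac{5}{4}$ ($y{\left(F \right)} = \left(- \frac{1}{4}\right) \left(-5\right) = \frac{5}{4}$)
$K{\left(j,g \right)} = - 3 g^{2}$ ($K{\left(j,g \right)} = g^{2} \left(-3\right) = - 3 g^{2}$)
$t{\left(L,X \right)} = \frac{5}{4} + X$ ($t{\left(L,X \right)} = X + \frac{5}{4} = \frac{5}{4} + X$)
$\left(48 + t{\left(K{\left(4,V{\left(2 \right)} \right)},-1 \right)}\right)^{2} = \left(48 + \left(\frac{5}{4} - 1\right)\right)^{2} = \left(48 + \frac{1}{4}\right)^{2} = \left(\frac{193}{4}\right)^{2} = \frac{37249}{16}$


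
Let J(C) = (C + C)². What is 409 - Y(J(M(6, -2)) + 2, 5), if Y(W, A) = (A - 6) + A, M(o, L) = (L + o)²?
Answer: 405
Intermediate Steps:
J(C) = 4*C² (J(C) = (2*C)² = 4*C²)
Y(W, A) = -6 + 2*A (Y(W, A) = (-6 + A) + A = -6 + 2*A)
409 - Y(J(M(6, -2)) + 2, 5) = 409 - (-6 + 2*5) = 409 - (-6 + 10) = 409 - 1*4 = 409 - 4 = 405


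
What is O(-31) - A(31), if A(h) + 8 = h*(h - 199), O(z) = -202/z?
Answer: 161898/31 ≈ 5222.5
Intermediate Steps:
A(h) = -8 + h*(-199 + h) (A(h) = -8 + h*(h - 199) = -8 + h*(-199 + h))
O(-31) - A(31) = -202/(-31) - (-8 + 31**2 - 199*31) = -202*(-1/31) - (-8 + 961 - 6169) = 202/31 - 1*(-5216) = 202/31 + 5216 = 161898/31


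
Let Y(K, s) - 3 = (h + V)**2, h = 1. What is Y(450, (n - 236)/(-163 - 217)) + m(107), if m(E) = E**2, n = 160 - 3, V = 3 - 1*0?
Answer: 11468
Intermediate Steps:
V = 3 (V = 3 + 0 = 3)
n = 157
Y(K, s) = 19 (Y(K, s) = 3 + (1 + 3)**2 = 3 + 4**2 = 3 + 16 = 19)
Y(450, (n - 236)/(-163 - 217)) + m(107) = 19 + 107**2 = 19 + 11449 = 11468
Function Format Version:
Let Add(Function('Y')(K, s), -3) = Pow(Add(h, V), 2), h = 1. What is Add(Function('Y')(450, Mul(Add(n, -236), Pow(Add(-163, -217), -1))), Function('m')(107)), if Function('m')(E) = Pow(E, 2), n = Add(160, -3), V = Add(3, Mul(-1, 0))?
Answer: 11468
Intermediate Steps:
V = 3 (V = Add(3, 0) = 3)
n = 157
Function('Y')(K, s) = 19 (Function('Y')(K, s) = Add(3, Pow(Add(1, 3), 2)) = Add(3, Pow(4, 2)) = Add(3, 16) = 19)
Add(Function('Y')(450, Mul(Add(n, -236), Pow(Add(-163, -217), -1))), Function('m')(107)) = Add(19, Pow(107, 2)) = Add(19, 11449) = 11468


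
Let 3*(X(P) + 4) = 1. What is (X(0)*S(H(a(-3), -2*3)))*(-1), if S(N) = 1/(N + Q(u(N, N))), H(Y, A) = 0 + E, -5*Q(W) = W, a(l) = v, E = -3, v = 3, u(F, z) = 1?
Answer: -55/48 ≈ -1.1458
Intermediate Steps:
X(P) = -11/3 (X(P) = -4 + (⅓)*1 = -4 + ⅓ = -11/3)
a(l) = 3
Q(W) = -W/5
H(Y, A) = -3 (H(Y, A) = 0 - 3 = -3)
S(N) = 1/(-⅕ + N) (S(N) = 1/(N - ⅕*1) = 1/(N - ⅕) = 1/(-⅕ + N))
(X(0)*S(H(a(-3), -2*3)))*(-1) = -55/(3*(-1 + 5*(-3)))*(-1) = -55/(3*(-1 - 15))*(-1) = -55/(3*(-16))*(-1) = -55*(-1)/(3*16)*(-1) = -11/3*(-5/16)*(-1) = (55/48)*(-1) = -55/48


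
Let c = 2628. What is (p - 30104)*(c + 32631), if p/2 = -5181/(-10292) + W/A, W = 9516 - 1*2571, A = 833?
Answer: -649614609313683/612374 ≈ -1.0608e+9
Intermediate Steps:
W = 6945 (W = 9516 - 2571 = 6945)
p = 75793713/4286618 (p = 2*(-5181/(-10292) + 6945/833) = 2*(-5181*(-1/10292) + 6945*(1/833)) = 2*(5181/10292 + 6945/833) = 2*(75793713/8573236) = 75793713/4286618 ≈ 17.681)
(p - 30104)*(c + 32631) = (75793713/4286618 - 30104)*(2628 + 32631) = -128968554559/4286618*35259 = -649614609313683/612374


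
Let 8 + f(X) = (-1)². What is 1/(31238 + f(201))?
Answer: 1/31231 ≈ 3.2019e-5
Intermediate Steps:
f(X) = -7 (f(X) = -8 + (-1)² = -8 + 1 = -7)
1/(31238 + f(201)) = 1/(31238 - 7) = 1/31231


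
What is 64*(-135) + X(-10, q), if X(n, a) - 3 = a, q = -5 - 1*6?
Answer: -8648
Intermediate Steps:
q = -11 (q = -5 - 6 = -11)
X(n, a) = 3 + a
64*(-135) + X(-10, q) = 64*(-135) + (3 - 11) = -8640 - 8 = -8648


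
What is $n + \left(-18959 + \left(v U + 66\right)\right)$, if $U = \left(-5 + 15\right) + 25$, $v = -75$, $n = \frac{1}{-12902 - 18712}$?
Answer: $- \frac{680270053}{31614} \approx -21518.0$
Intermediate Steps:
$n = - \frac{1}{31614}$ ($n = \frac{1}{-31614} = - \frac{1}{31614} \approx -3.1632 \cdot 10^{-5}$)
$U = 35$ ($U = 10 + 25 = 35$)
$n + \left(-18959 + \left(v U + 66\right)\right) = - \frac{1}{31614} + \left(-18959 + \left(\left(-75\right) 35 + 66\right)\right) = - \frac{1}{31614} + \left(-18959 + \left(-2625 + 66\right)\right) = - \frac{1}{31614} - 21518 = - \frac{680270053}{31614}$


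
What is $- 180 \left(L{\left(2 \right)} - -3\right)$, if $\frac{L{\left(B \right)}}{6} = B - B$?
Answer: $-540$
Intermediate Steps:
$L{\left(B \right)} = 0$ ($L{\left(B \right)} = 6 \left(B - B\right) = 6 \cdot 0 = 0$)
$- 180 \left(L{\left(2 \right)} - -3\right) = - 180 \left(0 - -3\right) = - 180 \left(0 + 3\right) = \left(-180\right) 3 = -540$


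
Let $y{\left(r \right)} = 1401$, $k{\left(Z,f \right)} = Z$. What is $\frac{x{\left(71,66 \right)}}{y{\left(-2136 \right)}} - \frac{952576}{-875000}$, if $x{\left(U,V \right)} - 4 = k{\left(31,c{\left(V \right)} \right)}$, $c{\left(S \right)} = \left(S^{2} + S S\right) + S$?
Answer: $\frac{170647997}{153234375} \approx 1.1136$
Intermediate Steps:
$c{\left(S \right)} = S + 2 S^{2}$ ($c{\left(S \right)} = \left(S^{2} + S^{2}\right) + S = 2 S^{2} + S = S + 2 S^{2}$)
$x{\left(U,V \right)} = 35$ ($x{\left(U,V \right)} = 4 + 31 = 35$)
$\frac{x{\left(71,66 \right)}}{y{\left(-2136 \right)}} - \frac{952576}{-875000} = \frac{35}{1401} - \frac{952576}{-875000} = 35 \cdot \frac{1}{1401} - - \frac{119072}{109375} = \frac{35}{1401} + \frac{119072}{109375} = \frac{170647997}{153234375}$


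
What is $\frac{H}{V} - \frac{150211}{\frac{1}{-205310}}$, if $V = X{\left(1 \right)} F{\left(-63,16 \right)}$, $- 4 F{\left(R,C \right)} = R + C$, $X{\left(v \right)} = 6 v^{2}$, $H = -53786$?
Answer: $\frac{4348414570238}{141} \approx 3.084 \cdot 10^{10}$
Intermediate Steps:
$F{\left(R,C \right)} = - \frac{C}{4} - \frac{R}{4}$ ($F{\left(R,C \right)} = - \frac{R + C}{4} = - \frac{C + R}{4} = - \frac{C}{4} - \frac{R}{4}$)
$V = \frac{141}{2}$ ($V = 6 \cdot 1^{2} \left(\left(- \frac{1}{4}\right) 16 - - \frac{63}{4}\right) = 6 \cdot 1 \left(-4 + \frac{63}{4}\right) = 6 \cdot \frac{47}{4} = \frac{141}{2} \approx 70.5$)
$\frac{H}{V} - \frac{150211}{\frac{1}{-205310}} = - \frac{53786}{\frac{141}{2}} - \frac{150211}{\frac{1}{-205310}} = \left(-53786\right) \frac{2}{141} - \frac{150211}{- \frac{1}{205310}} = - \frac{107572}{141} - -30839820410 = - \frac{107572}{141} + 30839820410 = \frac{4348414570238}{141}$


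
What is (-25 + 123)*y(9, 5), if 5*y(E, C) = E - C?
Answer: 392/5 ≈ 78.400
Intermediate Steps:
y(E, C) = -C/5 + E/5 (y(E, C) = (E - C)/5 = -C/5 + E/5)
(-25 + 123)*y(9, 5) = (-25 + 123)*(-⅕*5 + (⅕)*9) = 98*(-1 + 9/5) = 98*(⅘) = 392/5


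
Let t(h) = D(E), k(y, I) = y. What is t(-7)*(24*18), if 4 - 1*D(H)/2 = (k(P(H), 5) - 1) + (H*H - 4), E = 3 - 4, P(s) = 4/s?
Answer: 10368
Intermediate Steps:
E = -1
D(H) = 18 - 8/H - 2*H² (D(H) = 8 - 2*((4/H - 1) + (H*H - 4)) = 8 - 2*((-1 + 4/H) + (H² - 4)) = 8 - 2*((-1 + 4/H) + (-4 + H²)) = 8 - 2*(-5 + H² + 4/H) = 8 + (10 - 8/H - 2*H²) = 18 - 8/H - 2*H²)
t(h) = 24 (t(h) = 18 - 8/(-1) - 2*(-1)² = 18 - 8*(-1) - 2*1 = 18 + 8 - 2 = 24)
t(-7)*(24*18) = 24*(24*18) = 24*432 = 10368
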